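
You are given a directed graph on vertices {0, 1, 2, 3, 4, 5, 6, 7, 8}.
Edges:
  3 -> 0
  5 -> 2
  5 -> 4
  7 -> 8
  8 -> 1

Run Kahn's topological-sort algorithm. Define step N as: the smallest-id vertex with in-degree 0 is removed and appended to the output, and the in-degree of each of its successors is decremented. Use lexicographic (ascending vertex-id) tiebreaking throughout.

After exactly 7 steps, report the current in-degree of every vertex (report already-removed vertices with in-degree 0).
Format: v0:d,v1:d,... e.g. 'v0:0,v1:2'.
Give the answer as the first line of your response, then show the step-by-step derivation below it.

v0:0,v1:1,v2:0,v3:0,v4:0,v5:0,v6:0,v7:0,v8:0

step 1: output 3; order=[3]; indeg=(0,1,1,0,1,0,0,0,1)
step 2: output 0; order=[3,0]; indeg=(0,1,1,0,1,0,0,0,1)
step 3: output 5; order=[3,0,5]; indeg=(0,1,0,0,0,0,0,0,1)
step 4: output 2; order=[3,0,5,2]; indeg=(0,1,0,0,0,0,0,0,1)
step 5: output 4; order=[3,0,5,2,4]; indeg=(0,1,0,0,0,0,0,0,1)
step 6: output 6; order=[3,0,5,2,4,6]; indeg=(0,1,0,0,0,0,0,0,1)
step 7: output 7; order=[3,0,5,2,4,6,7]; indeg=(0,1,0,0,0,0,0,0,0)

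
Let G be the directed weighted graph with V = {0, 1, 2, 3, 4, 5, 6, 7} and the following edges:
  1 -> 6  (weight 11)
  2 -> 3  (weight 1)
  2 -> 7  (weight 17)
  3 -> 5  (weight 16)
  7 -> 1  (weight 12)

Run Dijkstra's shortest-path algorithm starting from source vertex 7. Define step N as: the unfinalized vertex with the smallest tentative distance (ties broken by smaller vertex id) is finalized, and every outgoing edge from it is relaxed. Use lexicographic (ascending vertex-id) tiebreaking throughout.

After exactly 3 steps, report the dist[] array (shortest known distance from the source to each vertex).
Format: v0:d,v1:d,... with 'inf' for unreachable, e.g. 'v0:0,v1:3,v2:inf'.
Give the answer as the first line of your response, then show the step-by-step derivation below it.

v0:inf,v1:12,v2:inf,v3:inf,v4:inf,v5:inf,v6:23,v7:0

step 1: dist = v0:inf,v1:12,v2:inf,v3:inf,v4:inf,v5:inf,v6:inf,v7:0
step 2: dist = v0:inf,v1:12,v2:inf,v3:inf,v4:inf,v5:inf,v6:23,v7:0
step 3: dist = v0:inf,v1:12,v2:inf,v3:inf,v4:inf,v5:inf,v6:23,v7:0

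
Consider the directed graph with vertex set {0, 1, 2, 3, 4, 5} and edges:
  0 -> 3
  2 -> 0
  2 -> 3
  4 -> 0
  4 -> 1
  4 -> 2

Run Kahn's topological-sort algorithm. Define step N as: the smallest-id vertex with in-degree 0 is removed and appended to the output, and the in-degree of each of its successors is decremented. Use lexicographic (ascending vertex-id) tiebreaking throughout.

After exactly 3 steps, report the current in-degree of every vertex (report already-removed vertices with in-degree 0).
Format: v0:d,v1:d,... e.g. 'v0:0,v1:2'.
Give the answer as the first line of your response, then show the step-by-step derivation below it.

v0:0,v1:0,v2:0,v3:1,v4:0,v5:0

step 1: output 4; order=[4]; indeg=(1,0,0,2,0,0)
step 2: output 1; order=[4,1]; indeg=(1,0,0,2,0,0)
step 3: output 2; order=[4,1,2]; indeg=(0,0,0,1,0,0)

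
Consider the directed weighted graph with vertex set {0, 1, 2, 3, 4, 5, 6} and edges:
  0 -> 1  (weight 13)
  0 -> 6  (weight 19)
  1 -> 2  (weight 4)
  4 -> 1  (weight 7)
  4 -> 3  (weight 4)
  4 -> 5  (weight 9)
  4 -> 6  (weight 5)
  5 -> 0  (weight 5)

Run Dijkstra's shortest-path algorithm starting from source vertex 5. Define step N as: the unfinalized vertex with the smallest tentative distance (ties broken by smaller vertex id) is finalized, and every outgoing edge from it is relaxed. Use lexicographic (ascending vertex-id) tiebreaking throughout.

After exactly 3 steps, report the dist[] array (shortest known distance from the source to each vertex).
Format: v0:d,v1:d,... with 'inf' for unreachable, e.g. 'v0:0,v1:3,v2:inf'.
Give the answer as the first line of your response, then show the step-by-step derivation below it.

v0:5,v1:18,v2:22,v3:inf,v4:inf,v5:0,v6:24

step 1: dist = v0:5,v1:inf,v2:inf,v3:inf,v4:inf,v5:0,v6:inf
step 2: dist = v0:5,v1:18,v2:inf,v3:inf,v4:inf,v5:0,v6:24
step 3: dist = v0:5,v1:18,v2:22,v3:inf,v4:inf,v5:0,v6:24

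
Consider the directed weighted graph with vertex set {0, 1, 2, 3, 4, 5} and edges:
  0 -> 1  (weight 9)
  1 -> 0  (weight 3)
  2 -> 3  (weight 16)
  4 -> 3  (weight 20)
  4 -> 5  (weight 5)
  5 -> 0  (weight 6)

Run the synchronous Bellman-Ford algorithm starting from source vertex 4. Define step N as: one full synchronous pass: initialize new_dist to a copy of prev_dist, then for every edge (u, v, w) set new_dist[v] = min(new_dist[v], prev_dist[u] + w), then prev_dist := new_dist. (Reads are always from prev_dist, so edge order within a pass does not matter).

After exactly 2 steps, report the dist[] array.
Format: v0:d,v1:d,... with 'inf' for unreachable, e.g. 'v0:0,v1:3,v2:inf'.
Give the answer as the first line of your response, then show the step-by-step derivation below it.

v0:11,v1:inf,v2:inf,v3:20,v4:0,v5:5

step 1: dist = v0:inf,v1:inf,v2:inf,v3:20,v4:0,v5:5
step 2: dist = v0:11,v1:inf,v2:inf,v3:20,v4:0,v5:5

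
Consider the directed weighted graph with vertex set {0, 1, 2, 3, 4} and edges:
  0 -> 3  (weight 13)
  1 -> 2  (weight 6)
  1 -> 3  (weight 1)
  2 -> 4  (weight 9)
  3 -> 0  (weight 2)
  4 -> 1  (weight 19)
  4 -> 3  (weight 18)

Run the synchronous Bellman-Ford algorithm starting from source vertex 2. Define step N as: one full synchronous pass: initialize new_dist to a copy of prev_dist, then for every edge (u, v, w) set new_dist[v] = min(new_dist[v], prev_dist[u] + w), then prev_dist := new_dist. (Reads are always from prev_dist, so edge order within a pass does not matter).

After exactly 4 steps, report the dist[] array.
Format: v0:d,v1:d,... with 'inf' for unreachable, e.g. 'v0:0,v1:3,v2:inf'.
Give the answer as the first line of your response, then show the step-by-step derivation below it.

v0:29,v1:28,v2:0,v3:27,v4:9

step 1: dist = v0:inf,v1:inf,v2:0,v3:inf,v4:9
step 2: dist = v0:inf,v1:28,v2:0,v3:27,v4:9
step 3: dist = v0:29,v1:28,v2:0,v3:27,v4:9
step 4: dist = v0:29,v1:28,v2:0,v3:27,v4:9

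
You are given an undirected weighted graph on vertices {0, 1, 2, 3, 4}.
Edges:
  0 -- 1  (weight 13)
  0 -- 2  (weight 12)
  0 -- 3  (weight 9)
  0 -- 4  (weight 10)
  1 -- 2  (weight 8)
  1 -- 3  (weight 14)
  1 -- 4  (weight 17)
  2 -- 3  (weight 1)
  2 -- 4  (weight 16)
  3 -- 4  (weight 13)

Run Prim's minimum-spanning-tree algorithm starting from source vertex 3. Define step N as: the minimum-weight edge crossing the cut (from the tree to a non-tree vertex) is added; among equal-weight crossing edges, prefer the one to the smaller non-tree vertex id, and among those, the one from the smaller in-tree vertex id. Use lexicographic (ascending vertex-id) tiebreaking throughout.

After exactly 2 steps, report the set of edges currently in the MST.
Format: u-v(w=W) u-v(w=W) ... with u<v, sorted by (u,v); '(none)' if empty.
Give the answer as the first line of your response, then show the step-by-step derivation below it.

1-2(w=8) 2-3(w=1)

step 1: add edge 2-3 (w=1); MST = {2-3(w=1)}
step 2: add edge 1-2 (w=8); MST = {1-2(w=8) 2-3(w=1)}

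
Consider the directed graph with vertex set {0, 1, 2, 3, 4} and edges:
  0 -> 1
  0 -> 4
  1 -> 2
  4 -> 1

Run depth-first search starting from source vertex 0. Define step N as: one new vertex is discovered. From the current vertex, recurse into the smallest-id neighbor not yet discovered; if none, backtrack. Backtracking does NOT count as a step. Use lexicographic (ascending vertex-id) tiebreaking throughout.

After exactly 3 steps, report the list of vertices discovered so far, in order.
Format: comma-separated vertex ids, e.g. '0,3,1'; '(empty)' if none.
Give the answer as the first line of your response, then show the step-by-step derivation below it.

0,1,2

step 1: discover 0; path=0; order=0
step 2: discover 1; path=0>1; order=0,1
step 3: discover 2; path=0>1>2; order=0,1,2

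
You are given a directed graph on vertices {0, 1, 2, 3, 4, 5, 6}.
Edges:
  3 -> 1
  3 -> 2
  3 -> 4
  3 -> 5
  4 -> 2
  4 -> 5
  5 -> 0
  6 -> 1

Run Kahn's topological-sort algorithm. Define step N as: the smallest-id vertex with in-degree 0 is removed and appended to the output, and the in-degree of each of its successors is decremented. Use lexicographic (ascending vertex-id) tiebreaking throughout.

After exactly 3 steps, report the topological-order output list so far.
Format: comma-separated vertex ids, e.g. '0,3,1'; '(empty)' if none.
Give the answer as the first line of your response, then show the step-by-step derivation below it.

3,4,2

step 1: output 3; order=[3]; indeg=(1,1,1,0,0,1,0)
step 2: output 4; order=[3,4]; indeg=(1,1,0,0,0,0,0)
step 3: output 2; order=[3,4,2]; indeg=(1,1,0,0,0,0,0)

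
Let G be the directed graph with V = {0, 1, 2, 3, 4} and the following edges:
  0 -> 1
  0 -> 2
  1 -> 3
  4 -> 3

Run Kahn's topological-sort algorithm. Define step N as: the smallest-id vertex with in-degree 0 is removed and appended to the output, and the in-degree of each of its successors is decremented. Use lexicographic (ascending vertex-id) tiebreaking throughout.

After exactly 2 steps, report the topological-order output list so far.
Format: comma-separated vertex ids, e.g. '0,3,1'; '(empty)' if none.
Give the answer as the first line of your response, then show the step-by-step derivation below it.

0,1

step 1: output 0; order=[0]; indeg=(0,0,0,2,0)
step 2: output 1; order=[0,1]; indeg=(0,0,0,1,0)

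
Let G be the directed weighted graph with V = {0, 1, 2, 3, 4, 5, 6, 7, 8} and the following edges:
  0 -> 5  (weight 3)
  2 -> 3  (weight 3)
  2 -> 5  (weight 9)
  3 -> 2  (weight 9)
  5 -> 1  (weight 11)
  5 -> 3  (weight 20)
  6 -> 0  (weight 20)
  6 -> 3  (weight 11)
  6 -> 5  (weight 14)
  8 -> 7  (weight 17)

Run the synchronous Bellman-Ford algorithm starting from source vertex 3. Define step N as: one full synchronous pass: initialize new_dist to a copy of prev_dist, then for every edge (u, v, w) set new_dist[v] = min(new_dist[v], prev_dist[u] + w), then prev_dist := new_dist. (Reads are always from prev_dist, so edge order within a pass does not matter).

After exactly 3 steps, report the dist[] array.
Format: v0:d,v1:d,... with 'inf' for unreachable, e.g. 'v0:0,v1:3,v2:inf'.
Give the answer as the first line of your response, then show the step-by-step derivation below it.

v0:inf,v1:29,v2:9,v3:0,v4:inf,v5:18,v6:inf,v7:inf,v8:inf

step 1: dist = v0:inf,v1:inf,v2:9,v3:0,v4:inf,v5:inf,v6:inf,v7:inf,v8:inf
step 2: dist = v0:inf,v1:inf,v2:9,v3:0,v4:inf,v5:18,v6:inf,v7:inf,v8:inf
step 3: dist = v0:inf,v1:29,v2:9,v3:0,v4:inf,v5:18,v6:inf,v7:inf,v8:inf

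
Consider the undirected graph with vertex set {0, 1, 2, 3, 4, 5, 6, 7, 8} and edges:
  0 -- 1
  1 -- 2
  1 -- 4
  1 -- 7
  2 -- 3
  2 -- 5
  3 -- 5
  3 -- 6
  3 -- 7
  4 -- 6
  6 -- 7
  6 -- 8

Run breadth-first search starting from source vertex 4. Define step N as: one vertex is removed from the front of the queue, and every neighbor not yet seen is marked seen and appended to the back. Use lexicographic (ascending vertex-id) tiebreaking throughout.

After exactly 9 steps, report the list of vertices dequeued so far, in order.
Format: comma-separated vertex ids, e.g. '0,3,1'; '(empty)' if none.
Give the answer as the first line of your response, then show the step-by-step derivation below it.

4,1,6,0,2,7,3,8,5

step 1: dequeue 4; queue=[1,6]; order=4
step 2: dequeue 1; queue=[6,0,2,7]; order=4,1
step 3: dequeue 6; queue=[0,2,7,3,8]; order=4,1,6
step 4: dequeue 0; queue=[2,7,3,8]; order=4,1,6,0
step 5: dequeue 2; queue=[7,3,8,5]; order=4,1,6,0,2
step 6: dequeue 7; queue=[3,8,5]; order=4,1,6,0,2,7
step 7: dequeue 3; queue=[8,5]; order=4,1,6,0,2,7,3
step 8: dequeue 8; queue=[5]; order=4,1,6,0,2,7,3,8
step 9: dequeue 5; queue=[(empty)]; order=4,1,6,0,2,7,3,8,5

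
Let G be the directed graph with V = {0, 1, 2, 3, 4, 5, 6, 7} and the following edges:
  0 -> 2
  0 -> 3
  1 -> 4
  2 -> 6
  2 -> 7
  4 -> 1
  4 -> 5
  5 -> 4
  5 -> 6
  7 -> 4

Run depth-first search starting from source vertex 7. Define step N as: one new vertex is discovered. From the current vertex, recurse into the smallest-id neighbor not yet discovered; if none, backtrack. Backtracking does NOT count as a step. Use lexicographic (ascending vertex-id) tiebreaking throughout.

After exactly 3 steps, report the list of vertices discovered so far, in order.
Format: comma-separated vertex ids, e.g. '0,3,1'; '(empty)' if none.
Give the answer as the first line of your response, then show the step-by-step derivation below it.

7,4,1

step 1: discover 7; path=7; order=7
step 2: discover 4; path=7>4; order=7,4
step 3: discover 1; path=7>4>1; order=7,4,1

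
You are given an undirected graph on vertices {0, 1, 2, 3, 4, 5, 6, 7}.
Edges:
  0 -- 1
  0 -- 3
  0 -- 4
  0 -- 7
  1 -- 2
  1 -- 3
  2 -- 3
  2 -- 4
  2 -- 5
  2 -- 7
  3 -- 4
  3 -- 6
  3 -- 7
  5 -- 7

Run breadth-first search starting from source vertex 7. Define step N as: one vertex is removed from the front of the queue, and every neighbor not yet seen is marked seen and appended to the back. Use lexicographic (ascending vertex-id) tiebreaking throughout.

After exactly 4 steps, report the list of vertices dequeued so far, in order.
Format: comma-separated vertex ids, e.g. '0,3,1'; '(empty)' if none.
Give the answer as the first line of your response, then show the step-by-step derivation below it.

7,0,2,3

step 1: dequeue 7; queue=[0,2,3,5]; order=7
step 2: dequeue 0; queue=[2,3,5,1,4]; order=7,0
step 3: dequeue 2; queue=[3,5,1,4]; order=7,0,2
step 4: dequeue 3; queue=[5,1,4,6]; order=7,0,2,3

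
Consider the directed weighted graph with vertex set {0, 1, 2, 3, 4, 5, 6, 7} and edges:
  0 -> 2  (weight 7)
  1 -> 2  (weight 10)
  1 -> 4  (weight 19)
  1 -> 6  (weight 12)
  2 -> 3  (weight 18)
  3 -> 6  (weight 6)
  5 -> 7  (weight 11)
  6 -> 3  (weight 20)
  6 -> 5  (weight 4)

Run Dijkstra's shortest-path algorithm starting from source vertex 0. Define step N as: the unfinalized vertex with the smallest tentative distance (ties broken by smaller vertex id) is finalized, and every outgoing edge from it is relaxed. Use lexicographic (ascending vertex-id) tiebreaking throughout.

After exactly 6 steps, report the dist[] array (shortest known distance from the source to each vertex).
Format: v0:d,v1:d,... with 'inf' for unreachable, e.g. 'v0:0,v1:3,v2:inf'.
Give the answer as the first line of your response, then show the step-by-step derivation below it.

v0:0,v1:inf,v2:7,v3:25,v4:inf,v5:35,v6:31,v7:46

step 1: dist = v0:0,v1:inf,v2:7,v3:inf,v4:inf,v5:inf,v6:inf,v7:inf
step 2: dist = v0:0,v1:inf,v2:7,v3:25,v4:inf,v5:inf,v6:inf,v7:inf
step 3: dist = v0:0,v1:inf,v2:7,v3:25,v4:inf,v5:inf,v6:31,v7:inf
step 4: dist = v0:0,v1:inf,v2:7,v3:25,v4:inf,v5:35,v6:31,v7:inf
step 5: dist = v0:0,v1:inf,v2:7,v3:25,v4:inf,v5:35,v6:31,v7:46
step 6: dist = v0:0,v1:inf,v2:7,v3:25,v4:inf,v5:35,v6:31,v7:46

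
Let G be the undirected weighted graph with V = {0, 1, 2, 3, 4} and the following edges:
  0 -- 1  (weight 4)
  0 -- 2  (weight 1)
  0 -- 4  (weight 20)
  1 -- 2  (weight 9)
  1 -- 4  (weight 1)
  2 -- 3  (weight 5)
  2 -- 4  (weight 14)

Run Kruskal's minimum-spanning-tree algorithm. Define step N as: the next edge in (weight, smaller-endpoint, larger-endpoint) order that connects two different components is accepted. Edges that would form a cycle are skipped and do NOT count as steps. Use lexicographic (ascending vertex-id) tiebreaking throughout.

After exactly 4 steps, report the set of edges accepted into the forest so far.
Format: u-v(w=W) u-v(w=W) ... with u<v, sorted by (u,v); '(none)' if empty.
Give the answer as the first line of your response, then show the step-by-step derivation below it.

0-1(w=4) 0-2(w=1) 1-4(w=1) 2-3(w=5)

step 1: add edge 0-2 (w=1); MST = {0-2(w=1)}
step 2: add edge 1-4 (w=1); MST = {0-2(w=1) 1-4(w=1)}
step 3: add edge 0-1 (w=4); MST = {0-1(w=4) 0-2(w=1) 1-4(w=1)}
step 4: add edge 2-3 (w=5); MST = {0-1(w=4) 0-2(w=1) 1-4(w=1) 2-3(w=5)}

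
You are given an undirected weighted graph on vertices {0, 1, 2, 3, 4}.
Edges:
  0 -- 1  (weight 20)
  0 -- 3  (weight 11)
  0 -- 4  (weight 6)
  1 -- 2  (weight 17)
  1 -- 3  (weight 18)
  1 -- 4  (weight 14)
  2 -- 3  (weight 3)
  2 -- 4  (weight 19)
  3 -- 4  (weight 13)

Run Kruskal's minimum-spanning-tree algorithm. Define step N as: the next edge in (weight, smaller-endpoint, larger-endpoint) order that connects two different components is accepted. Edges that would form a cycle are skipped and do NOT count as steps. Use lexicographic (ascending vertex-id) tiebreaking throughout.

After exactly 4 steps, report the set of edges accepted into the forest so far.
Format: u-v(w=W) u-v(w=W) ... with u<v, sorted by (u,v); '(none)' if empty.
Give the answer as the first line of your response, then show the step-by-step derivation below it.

0-3(w=11) 0-4(w=6) 1-4(w=14) 2-3(w=3)

step 1: add edge 2-3 (w=3); MST = {2-3(w=3)}
step 2: add edge 0-4 (w=6); MST = {0-4(w=6) 2-3(w=3)}
step 3: add edge 0-3 (w=11); MST = {0-3(w=11) 0-4(w=6) 2-3(w=3)}
step 4: add edge 1-4 (w=14); MST = {0-3(w=11) 0-4(w=6) 1-4(w=14) 2-3(w=3)}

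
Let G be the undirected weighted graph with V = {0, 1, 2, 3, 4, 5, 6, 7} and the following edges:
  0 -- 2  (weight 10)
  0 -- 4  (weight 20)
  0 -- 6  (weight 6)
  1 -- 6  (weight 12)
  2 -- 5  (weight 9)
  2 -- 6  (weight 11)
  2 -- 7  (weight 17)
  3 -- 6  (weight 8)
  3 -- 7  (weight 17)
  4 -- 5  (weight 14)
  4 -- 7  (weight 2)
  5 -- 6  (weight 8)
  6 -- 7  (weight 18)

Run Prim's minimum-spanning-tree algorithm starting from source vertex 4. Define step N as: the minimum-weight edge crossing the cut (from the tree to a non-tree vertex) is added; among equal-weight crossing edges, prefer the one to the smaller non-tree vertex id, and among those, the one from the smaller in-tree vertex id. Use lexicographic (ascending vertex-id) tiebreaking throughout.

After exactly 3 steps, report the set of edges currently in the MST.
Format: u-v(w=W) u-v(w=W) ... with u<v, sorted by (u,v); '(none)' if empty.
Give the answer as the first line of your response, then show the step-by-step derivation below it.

4-5(w=14) 4-7(w=2) 5-6(w=8)

step 1: add edge 4-7 (w=2); MST = {4-7(w=2)}
step 2: add edge 4-5 (w=14); MST = {4-5(w=14) 4-7(w=2)}
step 3: add edge 5-6 (w=8); MST = {4-5(w=14) 4-7(w=2) 5-6(w=8)}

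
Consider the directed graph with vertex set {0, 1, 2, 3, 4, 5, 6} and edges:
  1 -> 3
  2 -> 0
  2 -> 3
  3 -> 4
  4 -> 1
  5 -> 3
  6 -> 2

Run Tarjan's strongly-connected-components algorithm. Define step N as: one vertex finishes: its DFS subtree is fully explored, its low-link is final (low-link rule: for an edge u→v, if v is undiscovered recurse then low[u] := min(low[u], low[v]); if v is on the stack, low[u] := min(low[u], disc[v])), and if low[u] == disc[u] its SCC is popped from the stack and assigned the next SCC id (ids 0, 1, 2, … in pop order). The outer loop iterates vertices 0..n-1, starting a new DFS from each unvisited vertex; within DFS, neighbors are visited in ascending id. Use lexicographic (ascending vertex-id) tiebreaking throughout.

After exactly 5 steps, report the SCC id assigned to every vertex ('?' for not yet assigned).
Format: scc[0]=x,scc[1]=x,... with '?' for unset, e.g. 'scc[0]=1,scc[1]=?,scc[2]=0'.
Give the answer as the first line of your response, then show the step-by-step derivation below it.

scc[0]=0,scc[1]=1,scc[2]=2,scc[3]=1,scc[4]=1,scc[5]=?,scc[6]=?

step 1: low=(low[0]=0,low[1]=?,low[2]=?,low[3]=?,low[4]=?,low[5]=?,low[6]=?); scc=(scc[0]=0,scc[1]=?,scc[2]=?,scc[3]=?,scc[4]=?,scc[5]=?,scc[6]=?)
step 2: low=(low[0]=0,low[1]=1,low[2]=?,low[3]=2,low[4]=1,low[5]=?,low[6]=?); scc=(scc[0]=0,scc[1]=?,scc[2]=?,scc[3]=?,scc[4]=?,scc[5]=?,scc[6]=?)
step 3: low=(low[0]=0,low[1]=1,low[2]=?,low[3]=1,low[4]=1,low[5]=?,low[6]=?); scc=(scc[0]=0,scc[1]=?,scc[2]=?,scc[3]=?,scc[4]=?,scc[5]=?,scc[6]=?)
step 4: low=(low[0]=0,low[1]=1,low[2]=?,low[3]=1,low[4]=1,low[5]=?,low[6]=?); scc=(scc[0]=0,scc[1]=1,scc[2]=?,scc[3]=1,scc[4]=1,scc[5]=?,scc[6]=?)
step 5: low=(low[0]=0,low[1]=1,low[2]=4,low[3]=1,low[4]=1,low[5]=?,low[6]=?); scc=(scc[0]=0,scc[1]=1,scc[2]=2,scc[3]=1,scc[4]=1,scc[5]=?,scc[6]=?)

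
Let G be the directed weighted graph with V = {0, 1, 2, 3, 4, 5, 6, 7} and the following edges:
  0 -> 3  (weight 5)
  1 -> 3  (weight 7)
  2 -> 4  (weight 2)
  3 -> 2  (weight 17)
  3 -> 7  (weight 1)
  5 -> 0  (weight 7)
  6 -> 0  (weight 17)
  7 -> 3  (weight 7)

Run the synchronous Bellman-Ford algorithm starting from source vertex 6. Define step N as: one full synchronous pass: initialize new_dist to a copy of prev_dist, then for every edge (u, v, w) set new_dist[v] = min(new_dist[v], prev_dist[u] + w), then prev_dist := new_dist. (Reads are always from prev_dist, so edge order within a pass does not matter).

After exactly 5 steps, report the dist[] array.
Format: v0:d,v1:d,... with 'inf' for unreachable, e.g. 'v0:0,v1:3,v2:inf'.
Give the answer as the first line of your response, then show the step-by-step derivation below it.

v0:17,v1:inf,v2:39,v3:22,v4:41,v5:inf,v6:0,v7:23

step 1: dist = v0:17,v1:inf,v2:inf,v3:inf,v4:inf,v5:inf,v6:0,v7:inf
step 2: dist = v0:17,v1:inf,v2:inf,v3:22,v4:inf,v5:inf,v6:0,v7:inf
step 3: dist = v0:17,v1:inf,v2:39,v3:22,v4:inf,v5:inf,v6:0,v7:23
step 4: dist = v0:17,v1:inf,v2:39,v3:22,v4:41,v5:inf,v6:0,v7:23
step 5: dist = v0:17,v1:inf,v2:39,v3:22,v4:41,v5:inf,v6:0,v7:23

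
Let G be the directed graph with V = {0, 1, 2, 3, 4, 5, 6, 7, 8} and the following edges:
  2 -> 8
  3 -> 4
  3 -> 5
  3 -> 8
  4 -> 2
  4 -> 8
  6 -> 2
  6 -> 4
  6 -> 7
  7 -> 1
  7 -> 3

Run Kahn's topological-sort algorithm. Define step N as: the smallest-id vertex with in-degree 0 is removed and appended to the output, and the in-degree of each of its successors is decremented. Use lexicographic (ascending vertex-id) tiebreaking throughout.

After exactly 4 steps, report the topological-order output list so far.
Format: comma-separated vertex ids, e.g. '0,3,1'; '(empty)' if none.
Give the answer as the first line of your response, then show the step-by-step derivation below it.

0,6,7,1

step 1: output 0; order=[0]; indeg=(0,1,2,1,2,1,0,1,3)
step 2: output 6; order=[0,6]; indeg=(0,1,1,1,1,1,0,0,3)
step 3: output 7; order=[0,6,7]; indeg=(0,0,1,0,1,1,0,0,3)
step 4: output 1; order=[0,6,7,1]; indeg=(0,0,1,0,1,1,0,0,3)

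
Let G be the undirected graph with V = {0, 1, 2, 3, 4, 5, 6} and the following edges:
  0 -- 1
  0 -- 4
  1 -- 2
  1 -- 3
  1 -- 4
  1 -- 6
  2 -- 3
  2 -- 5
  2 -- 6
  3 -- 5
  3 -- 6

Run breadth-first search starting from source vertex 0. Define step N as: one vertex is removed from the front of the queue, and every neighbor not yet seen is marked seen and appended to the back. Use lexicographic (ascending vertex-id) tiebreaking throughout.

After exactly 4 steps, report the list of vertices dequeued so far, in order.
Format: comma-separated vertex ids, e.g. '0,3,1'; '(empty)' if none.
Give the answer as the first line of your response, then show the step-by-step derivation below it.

0,1,4,2

step 1: dequeue 0; queue=[1,4]; order=0
step 2: dequeue 1; queue=[4,2,3,6]; order=0,1
step 3: dequeue 4; queue=[2,3,6]; order=0,1,4
step 4: dequeue 2; queue=[3,6,5]; order=0,1,4,2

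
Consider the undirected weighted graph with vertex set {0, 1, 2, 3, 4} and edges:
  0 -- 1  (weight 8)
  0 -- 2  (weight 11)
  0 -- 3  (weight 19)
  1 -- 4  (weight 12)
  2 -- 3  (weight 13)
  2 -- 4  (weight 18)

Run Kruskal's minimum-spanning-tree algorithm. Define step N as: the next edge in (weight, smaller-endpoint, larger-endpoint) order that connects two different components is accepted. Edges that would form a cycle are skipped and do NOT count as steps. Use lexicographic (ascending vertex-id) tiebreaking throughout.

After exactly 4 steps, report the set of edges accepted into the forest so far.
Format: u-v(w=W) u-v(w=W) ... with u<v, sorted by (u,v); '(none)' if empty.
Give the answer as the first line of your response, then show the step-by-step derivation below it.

0-1(w=8) 0-2(w=11) 1-4(w=12) 2-3(w=13)

step 1: add edge 0-1 (w=8); MST = {0-1(w=8)}
step 2: add edge 0-2 (w=11); MST = {0-1(w=8) 0-2(w=11)}
step 3: add edge 1-4 (w=12); MST = {0-1(w=8) 0-2(w=11) 1-4(w=12)}
step 4: add edge 2-3 (w=13); MST = {0-1(w=8) 0-2(w=11) 1-4(w=12) 2-3(w=13)}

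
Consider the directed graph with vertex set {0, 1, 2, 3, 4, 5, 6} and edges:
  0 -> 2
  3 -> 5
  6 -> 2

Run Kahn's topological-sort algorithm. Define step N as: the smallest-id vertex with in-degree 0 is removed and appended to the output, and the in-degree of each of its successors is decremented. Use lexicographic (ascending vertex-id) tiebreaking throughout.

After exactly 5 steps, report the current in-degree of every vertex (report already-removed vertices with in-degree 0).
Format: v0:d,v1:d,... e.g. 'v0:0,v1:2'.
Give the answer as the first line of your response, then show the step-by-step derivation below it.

v0:0,v1:0,v2:1,v3:0,v4:0,v5:0,v6:0

step 1: output 0; order=[0]; indeg=(0,0,1,0,0,1,0)
step 2: output 1; order=[0,1]; indeg=(0,0,1,0,0,1,0)
step 3: output 3; order=[0,1,3]; indeg=(0,0,1,0,0,0,0)
step 4: output 4; order=[0,1,3,4]; indeg=(0,0,1,0,0,0,0)
step 5: output 5; order=[0,1,3,4,5]; indeg=(0,0,1,0,0,0,0)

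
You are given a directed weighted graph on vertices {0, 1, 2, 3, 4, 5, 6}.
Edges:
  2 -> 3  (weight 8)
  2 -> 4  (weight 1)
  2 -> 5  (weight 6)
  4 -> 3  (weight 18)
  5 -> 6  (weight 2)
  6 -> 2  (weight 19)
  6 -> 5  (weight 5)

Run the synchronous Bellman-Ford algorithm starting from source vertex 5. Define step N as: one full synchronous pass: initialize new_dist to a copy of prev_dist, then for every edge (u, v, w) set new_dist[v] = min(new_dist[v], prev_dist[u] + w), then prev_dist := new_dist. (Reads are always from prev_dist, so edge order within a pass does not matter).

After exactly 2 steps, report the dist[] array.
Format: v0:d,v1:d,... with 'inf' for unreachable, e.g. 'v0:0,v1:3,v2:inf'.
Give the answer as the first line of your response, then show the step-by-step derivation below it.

v0:inf,v1:inf,v2:21,v3:inf,v4:inf,v5:0,v6:2

step 1: dist = v0:inf,v1:inf,v2:inf,v3:inf,v4:inf,v5:0,v6:2
step 2: dist = v0:inf,v1:inf,v2:21,v3:inf,v4:inf,v5:0,v6:2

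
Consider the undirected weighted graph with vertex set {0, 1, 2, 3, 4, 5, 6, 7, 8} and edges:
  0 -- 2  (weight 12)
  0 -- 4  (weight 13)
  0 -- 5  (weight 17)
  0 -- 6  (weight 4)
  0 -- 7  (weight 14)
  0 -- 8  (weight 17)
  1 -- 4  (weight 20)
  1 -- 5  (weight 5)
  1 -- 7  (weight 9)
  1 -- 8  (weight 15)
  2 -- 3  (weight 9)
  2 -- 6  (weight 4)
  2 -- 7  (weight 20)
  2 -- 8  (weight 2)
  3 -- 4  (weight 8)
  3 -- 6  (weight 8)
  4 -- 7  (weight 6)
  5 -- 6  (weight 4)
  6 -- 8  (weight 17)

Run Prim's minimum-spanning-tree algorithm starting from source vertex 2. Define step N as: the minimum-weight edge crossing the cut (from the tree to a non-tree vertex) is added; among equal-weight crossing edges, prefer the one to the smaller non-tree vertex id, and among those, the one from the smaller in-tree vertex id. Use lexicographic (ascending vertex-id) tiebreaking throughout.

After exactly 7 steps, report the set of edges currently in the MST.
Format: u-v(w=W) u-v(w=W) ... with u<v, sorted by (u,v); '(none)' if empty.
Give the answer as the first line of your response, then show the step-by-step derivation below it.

0-6(w=4) 1-5(w=5) 2-6(w=4) 2-8(w=2) 3-4(w=8) 3-6(w=8) 5-6(w=4)

step 1: add edge 2-8 (w=2); MST = {2-8(w=2)}
step 2: add edge 2-6 (w=4); MST = {2-6(w=4) 2-8(w=2)}
step 3: add edge 0-6 (w=4); MST = {0-6(w=4) 2-6(w=4) 2-8(w=2)}
step 4: add edge 5-6 (w=4); MST = {0-6(w=4) 2-6(w=4) 2-8(w=2) 5-6(w=4)}
step 5: add edge 1-5 (w=5); MST = {0-6(w=4) 1-5(w=5) 2-6(w=4) 2-8(w=2) 5-6(w=4)}
step 6: add edge 3-6 (w=8); MST = {0-6(w=4) 1-5(w=5) 2-6(w=4) 2-8(w=2) 3-6(w=8) 5-6(w=4)}
step 7: add edge 3-4 (w=8); MST = {0-6(w=4) 1-5(w=5) 2-6(w=4) 2-8(w=2) 3-4(w=8) 3-6(w=8) 5-6(w=4)}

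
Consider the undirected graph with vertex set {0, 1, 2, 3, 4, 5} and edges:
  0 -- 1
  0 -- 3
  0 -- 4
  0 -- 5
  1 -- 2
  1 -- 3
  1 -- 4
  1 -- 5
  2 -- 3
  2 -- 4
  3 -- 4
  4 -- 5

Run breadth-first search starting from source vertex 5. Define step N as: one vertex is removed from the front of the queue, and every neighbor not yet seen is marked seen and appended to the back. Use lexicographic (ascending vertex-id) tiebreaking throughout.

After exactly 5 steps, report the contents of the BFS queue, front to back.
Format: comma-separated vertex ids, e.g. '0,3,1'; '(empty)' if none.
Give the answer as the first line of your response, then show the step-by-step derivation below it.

2

step 1: dequeue 5; queue=[0,1,4]; order=5
step 2: dequeue 0; queue=[1,4,3]; order=5,0
step 3: dequeue 1; queue=[4,3,2]; order=5,0,1
step 4: dequeue 4; queue=[3,2]; order=5,0,1,4
step 5: dequeue 3; queue=[2]; order=5,0,1,4,3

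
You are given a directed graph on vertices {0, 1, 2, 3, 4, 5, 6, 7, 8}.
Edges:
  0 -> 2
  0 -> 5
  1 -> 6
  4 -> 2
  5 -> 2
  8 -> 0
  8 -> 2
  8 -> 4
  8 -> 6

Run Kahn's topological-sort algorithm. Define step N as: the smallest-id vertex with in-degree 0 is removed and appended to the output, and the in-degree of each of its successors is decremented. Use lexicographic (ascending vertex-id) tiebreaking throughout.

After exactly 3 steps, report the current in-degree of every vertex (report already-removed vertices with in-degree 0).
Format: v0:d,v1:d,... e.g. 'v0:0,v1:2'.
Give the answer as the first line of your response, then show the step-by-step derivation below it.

v0:1,v1:0,v2:4,v3:0,v4:1,v5:1,v6:1,v7:0,v8:0

step 1: output 1; order=[1]; indeg=(1,0,4,0,1,1,1,0,0)
step 2: output 3; order=[1,3]; indeg=(1,0,4,0,1,1,1,0,0)
step 3: output 7; order=[1,3,7]; indeg=(1,0,4,0,1,1,1,0,0)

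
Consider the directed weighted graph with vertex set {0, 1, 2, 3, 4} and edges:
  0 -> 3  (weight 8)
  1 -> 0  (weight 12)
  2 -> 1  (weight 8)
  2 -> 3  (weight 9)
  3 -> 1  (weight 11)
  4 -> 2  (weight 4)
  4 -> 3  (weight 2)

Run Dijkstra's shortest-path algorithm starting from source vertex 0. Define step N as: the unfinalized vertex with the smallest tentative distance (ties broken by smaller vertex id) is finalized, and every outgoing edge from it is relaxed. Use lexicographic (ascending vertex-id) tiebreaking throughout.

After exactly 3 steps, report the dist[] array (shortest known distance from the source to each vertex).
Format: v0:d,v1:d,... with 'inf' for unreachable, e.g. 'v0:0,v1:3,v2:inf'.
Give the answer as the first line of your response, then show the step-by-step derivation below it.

v0:0,v1:19,v2:inf,v3:8,v4:inf

step 1: dist = v0:0,v1:inf,v2:inf,v3:8,v4:inf
step 2: dist = v0:0,v1:19,v2:inf,v3:8,v4:inf
step 3: dist = v0:0,v1:19,v2:inf,v3:8,v4:inf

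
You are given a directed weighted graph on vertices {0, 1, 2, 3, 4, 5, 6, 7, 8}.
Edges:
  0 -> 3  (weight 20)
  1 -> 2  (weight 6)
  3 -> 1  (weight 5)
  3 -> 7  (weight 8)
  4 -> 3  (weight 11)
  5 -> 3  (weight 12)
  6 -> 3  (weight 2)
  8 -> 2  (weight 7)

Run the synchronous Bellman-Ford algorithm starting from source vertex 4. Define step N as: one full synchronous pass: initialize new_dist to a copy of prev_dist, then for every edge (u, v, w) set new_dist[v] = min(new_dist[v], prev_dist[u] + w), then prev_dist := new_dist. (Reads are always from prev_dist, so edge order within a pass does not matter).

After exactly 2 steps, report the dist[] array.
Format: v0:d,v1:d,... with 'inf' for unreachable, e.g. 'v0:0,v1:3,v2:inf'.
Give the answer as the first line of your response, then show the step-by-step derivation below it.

v0:inf,v1:16,v2:inf,v3:11,v4:0,v5:inf,v6:inf,v7:19,v8:inf

step 1: dist = v0:inf,v1:inf,v2:inf,v3:11,v4:0,v5:inf,v6:inf,v7:inf,v8:inf
step 2: dist = v0:inf,v1:16,v2:inf,v3:11,v4:0,v5:inf,v6:inf,v7:19,v8:inf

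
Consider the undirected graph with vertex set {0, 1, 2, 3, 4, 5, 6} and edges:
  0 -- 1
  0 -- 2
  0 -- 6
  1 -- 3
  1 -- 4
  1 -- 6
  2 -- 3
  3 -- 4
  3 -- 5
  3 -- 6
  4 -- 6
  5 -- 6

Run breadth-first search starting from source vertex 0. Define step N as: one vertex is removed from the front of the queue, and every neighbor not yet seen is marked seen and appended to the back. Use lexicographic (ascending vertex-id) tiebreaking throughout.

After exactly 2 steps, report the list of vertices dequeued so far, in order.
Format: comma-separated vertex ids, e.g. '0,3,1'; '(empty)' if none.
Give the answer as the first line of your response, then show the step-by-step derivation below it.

0,1

step 1: dequeue 0; queue=[1,2,6]; order=0
step 2: dequeue 1; queue=[2,6,3,4]; order=0,1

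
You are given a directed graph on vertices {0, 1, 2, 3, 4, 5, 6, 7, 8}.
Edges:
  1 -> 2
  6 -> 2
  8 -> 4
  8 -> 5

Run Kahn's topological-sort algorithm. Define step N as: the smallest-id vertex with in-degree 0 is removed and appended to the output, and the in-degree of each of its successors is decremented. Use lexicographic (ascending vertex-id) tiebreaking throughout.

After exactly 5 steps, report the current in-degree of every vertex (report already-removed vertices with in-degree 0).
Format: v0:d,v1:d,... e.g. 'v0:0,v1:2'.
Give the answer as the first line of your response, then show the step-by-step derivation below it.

v0:0,v1:0,v2:0,v3:0,v4:1,v5:1,v6:0,v7:0,v8:0

step 1: output 0; order=[0]; indeg=(0,0,2,0,1,1,0,0,0)
step 2: output 1; order=[0,1]; indeg=(0,0,1,0,1,1,0,0,0)
step 3: output 3; order=[0,1,3]; indeg=(0,0,1,0,1,1,0,0,0)
step 4: output 6; order=[0,1,3,6]; indeg=(0,0,0,0,1,1,0,0,0)
step 5: output 2; order=[0,1,3,6,2]; indeg=(0,0,0,0,1,1,0,0,0)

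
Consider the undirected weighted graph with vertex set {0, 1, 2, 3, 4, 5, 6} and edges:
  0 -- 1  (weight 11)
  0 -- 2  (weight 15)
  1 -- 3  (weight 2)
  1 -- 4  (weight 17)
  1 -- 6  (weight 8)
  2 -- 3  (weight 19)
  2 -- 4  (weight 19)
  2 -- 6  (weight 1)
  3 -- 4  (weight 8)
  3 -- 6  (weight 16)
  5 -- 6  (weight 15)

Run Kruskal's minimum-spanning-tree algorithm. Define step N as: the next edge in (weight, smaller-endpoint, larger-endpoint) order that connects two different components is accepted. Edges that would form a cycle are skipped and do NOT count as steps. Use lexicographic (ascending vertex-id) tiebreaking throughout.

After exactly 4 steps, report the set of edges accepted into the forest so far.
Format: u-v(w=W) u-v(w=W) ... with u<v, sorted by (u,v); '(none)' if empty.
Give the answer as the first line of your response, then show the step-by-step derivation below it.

1-3(w=2) 1-6(w=8) 2-6(w=1) 3-4(w=8)

step 1: add edge 2-6 (w=1); MST = {2-6(w=1)}
step 2: add edge 1-3 (w=2); MST = {1-3(w=2) 2-6(w=1)}
step 3: add edge 1-6 (w=8); MST = {1-3(w=2) 1-6(w=8) 2-6(w=1)}
step 4: add edge 3-4 (w=8); MST = {1-3(w=2) 1-6(w=8) 2-6(w=1) 3-4(w=8)}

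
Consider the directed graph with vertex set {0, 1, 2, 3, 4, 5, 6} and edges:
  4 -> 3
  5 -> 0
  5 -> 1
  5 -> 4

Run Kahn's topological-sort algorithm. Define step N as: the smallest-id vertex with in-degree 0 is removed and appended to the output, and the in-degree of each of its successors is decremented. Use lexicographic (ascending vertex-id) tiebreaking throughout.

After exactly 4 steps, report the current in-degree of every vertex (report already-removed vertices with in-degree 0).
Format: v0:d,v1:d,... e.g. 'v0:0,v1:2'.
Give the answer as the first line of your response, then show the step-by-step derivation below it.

v0:0,v1:0,v2:0,v3:1,v4:0,v5:0,v6:0

step 1: output 2; order=[2]; indeg=(1,1,0,1,1,0,0)
step 2: output 5; order=[2,5]; indeg=(0,0,0,1,0,0,0)
step 3: output 0; order=[2,5,0]; indeg=(0,0,0,1,0,0,0)
step 4: output 1; order=[2,5,0,1]; indeg=(0,0,0,1,0,0,0)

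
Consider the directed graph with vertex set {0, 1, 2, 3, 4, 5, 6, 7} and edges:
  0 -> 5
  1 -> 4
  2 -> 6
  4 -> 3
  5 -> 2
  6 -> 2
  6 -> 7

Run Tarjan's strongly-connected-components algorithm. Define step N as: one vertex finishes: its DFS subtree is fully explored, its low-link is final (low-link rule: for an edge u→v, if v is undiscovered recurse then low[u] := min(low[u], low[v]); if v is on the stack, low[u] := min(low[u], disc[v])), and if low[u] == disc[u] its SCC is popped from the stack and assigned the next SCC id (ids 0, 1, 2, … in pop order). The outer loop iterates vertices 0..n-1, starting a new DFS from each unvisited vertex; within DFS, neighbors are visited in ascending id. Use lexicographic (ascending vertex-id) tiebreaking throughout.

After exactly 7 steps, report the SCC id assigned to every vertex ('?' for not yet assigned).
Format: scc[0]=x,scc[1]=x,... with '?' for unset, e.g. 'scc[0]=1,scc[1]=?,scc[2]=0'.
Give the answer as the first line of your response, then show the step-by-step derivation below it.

scc[0]=3,scc[1]=?,scc[2]=1,scc[3]=4,scc[4]=5,scc[5]=2,scc[6]=1,scc[7]=0

step 1: low=(low[0]=0,low[1]=?,low[2]=2,low[3]=?,low[4]=?,low[5]=1,low[6]=2,low[7]=4); scc=(scc[0]=?,scc[1]=?,scc[2]=?,scc[3]=?,scc[4]=?,scc[5]=?,scc[6]=?,scc[7]=0)
step 2: low=(low[0]=0,low[1]=?,low[2]=2,low[3]=?,low[4]=?,low[5]=1,low[6]=2,low[7]=4); scc=(scc[0]=?,scc[1]=?,scc[2]=?,scc[3]=?,scc[4]=?,scc[5]=?,scc[6]=?,scc[7]=0)
step 3: low=(low[0]=0,low[1]=?,low[2]=2,low[3]=?,low[4]=?,low[5]=1,low[6]=2,low[7]=4); scc=(scc[0]=?,scc[1]=?,scc[2]=1,scc[3]=?,scc[4]=?,scc[5]=?,scc[6]=1,scc[7]=0)
step 4: low=(low[0]=0,low[1]=?,low[2]=2,low[3]=?,low[4]=?,low[5]=1,low[6]=2,low[7]=4); scc=(scc[0]=?,scc[1]=?,scc[2]=1,scc[3]=?,scc[4]=?,scc[5]=2,scc[6]=1,scc[7]=0)
step 5: low=(low[0]=0,low[1]=?,low[2]=2,low[3]=?,low[4]=?,low[5]=1,low[6]=2,low[7]=4); scc=(scc[0]=3,scc[1]=?,scc[2]=1,scc[3]=?,scc[4]=?,scc[5]=2,scc[6]=1,scc[7]=0)
step 6: low=(low[0]=0,low[1]=5,low[2]=2,low[3]=7,low[4]=6,low[5]=1,low[6]=2,low[7]=4); scc=(scc[0]=3,scc[1]=?,scc[2]=1,scc[3]=4,scc[4]=?,scc[5]=2,scc[6]=1,scc[7]=0)
step 7: low=(low[0]=0,low[1]=5,low[2]=2,low[3]=7,low[4]=6,low[5]=1,low[6]=2,low[7]=4); scc=(scc[0]=3,scc[1]=?,scc[2]=1,scc[3]=4,scc[4]=5,scc[5]=2,scc[6]=1,scc[7]=0)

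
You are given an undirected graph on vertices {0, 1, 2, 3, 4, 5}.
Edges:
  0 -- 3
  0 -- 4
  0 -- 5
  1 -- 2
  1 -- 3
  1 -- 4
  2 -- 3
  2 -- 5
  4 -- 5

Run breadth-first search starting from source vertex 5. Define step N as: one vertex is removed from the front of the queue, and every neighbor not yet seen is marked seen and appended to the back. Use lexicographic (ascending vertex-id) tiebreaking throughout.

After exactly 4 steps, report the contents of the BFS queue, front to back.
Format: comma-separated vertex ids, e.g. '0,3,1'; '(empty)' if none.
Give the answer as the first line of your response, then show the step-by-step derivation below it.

3,1

step 1: dequeue 5; queue=[0,2,4]; order=5
step 2: dequeue 0; queue=[2,4,3]; order=5,0
step 3: dequeue 2; queue=[4,3,1]; order=5,0,2
step 4: dequeue 4; queue=[3,1]; order=5,0,2,4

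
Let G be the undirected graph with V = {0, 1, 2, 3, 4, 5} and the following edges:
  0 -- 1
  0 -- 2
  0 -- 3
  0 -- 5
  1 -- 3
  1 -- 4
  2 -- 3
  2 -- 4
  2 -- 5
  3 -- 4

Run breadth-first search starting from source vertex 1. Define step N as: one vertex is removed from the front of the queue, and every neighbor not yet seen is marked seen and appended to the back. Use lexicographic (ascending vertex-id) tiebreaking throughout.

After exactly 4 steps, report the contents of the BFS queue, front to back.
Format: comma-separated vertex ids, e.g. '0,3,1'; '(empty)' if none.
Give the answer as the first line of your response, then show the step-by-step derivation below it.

2,5

step 1: dequeue 1; queue=[0,3,4]; order=1
step 2: dequeue 0; queue=[3,4,2,5]; order=1,0
step 3: dequeue 3; queue=[4,2,5]; order=1,0,3
step 4: dequeue 4; queue=[2,5]; order=1,0,3,4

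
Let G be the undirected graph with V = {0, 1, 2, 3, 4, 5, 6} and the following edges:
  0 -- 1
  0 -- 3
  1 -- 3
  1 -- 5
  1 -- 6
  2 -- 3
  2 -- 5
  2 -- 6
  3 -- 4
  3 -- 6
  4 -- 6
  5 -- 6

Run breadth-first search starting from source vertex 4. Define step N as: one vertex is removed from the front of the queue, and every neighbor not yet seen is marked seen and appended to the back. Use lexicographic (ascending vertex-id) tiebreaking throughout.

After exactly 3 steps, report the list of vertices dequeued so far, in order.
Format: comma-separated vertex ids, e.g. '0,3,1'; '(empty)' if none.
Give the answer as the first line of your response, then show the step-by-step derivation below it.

4,3,6

step 1: dequeue 4; queue=[3,6]; order=4
step 2: dequeue 3; queue=[6,0,1,2]; order=4,3
step 3: dequeue 6; queue=[0,1,2,5]; order=4,3,6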